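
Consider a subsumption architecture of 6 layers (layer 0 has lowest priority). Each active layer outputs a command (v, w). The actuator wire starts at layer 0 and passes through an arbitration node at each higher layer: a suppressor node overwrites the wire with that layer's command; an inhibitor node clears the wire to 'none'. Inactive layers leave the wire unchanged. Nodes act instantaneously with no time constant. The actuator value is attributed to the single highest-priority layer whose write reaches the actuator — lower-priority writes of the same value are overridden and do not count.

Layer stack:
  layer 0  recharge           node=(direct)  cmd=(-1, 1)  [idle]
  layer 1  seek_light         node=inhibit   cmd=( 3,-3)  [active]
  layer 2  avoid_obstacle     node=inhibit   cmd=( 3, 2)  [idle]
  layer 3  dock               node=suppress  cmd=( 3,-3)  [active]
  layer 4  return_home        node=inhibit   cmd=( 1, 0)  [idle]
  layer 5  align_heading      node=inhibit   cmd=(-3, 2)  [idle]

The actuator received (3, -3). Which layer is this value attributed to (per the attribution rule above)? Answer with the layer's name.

dock

[0] recharge off; wire := none
[1] seek_light on (inhibit); wire := none
[2] avoid_obstacle off; pass none
[3] dock on (suppress); wire := (3, -3)
[4] return_home off; pass (3, -3)
[5] align_heading off; pass (3, -3)
output (3, -3)
last writer: layer 3 = dock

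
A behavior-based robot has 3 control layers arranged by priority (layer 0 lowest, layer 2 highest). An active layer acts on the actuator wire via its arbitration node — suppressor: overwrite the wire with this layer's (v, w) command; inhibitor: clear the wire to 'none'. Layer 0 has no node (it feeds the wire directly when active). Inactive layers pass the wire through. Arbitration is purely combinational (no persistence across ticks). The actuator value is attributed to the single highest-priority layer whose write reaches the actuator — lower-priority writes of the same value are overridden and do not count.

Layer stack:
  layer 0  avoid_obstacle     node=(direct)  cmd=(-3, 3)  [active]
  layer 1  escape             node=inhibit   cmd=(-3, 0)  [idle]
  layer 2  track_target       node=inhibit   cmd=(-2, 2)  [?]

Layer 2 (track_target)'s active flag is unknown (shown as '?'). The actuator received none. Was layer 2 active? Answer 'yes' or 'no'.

If layer 2 is active=yes:
  actuator would be none
If layer 2 is active=no:
  actuator would be (-3, 3)
Observed none, so layer 2 was active.

yes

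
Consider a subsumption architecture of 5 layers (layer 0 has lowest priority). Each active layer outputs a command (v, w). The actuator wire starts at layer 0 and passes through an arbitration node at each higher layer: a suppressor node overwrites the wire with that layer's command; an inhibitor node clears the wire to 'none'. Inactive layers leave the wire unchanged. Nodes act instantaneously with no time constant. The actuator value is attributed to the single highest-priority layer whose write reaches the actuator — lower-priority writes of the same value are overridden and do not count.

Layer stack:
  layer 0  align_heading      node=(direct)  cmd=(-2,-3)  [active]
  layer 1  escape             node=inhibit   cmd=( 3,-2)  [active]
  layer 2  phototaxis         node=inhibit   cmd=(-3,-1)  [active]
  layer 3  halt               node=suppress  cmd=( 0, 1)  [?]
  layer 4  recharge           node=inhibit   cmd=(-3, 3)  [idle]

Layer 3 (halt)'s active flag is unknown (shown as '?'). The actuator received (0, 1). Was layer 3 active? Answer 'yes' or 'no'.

yes

If layer 3 is active=yes:
  actuator would be (0, 1)
If layer 3 is active=no:
  actuator would be none
Observed (0, 1), so layer 3 was active.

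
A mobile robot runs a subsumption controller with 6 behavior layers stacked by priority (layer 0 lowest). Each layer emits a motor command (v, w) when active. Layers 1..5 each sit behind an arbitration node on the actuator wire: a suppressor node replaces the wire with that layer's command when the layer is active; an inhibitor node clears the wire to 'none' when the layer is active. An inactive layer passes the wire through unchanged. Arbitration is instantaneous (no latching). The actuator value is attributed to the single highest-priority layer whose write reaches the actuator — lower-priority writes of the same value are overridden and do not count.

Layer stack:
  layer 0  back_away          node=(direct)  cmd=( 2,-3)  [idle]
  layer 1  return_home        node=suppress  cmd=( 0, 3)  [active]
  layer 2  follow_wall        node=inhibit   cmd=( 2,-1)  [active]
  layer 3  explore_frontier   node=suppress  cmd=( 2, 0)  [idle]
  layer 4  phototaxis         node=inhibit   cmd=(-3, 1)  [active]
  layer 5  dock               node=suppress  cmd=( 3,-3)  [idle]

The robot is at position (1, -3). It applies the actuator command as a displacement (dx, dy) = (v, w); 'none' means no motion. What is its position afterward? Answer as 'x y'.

1 -3

L0 back_away: idle → wire = none
L1 return_home: active, suppressor → wire = (0, 3)
L2 follow_wall: active, inhibitor → wire = none
L3 explore_frontier: idle → wire stays none
L4 phototaxis: active, inhibitor → wire = none
L5 dock: idle → wire stays none
actuator = none
position: (1, -3) + none = (1, -3)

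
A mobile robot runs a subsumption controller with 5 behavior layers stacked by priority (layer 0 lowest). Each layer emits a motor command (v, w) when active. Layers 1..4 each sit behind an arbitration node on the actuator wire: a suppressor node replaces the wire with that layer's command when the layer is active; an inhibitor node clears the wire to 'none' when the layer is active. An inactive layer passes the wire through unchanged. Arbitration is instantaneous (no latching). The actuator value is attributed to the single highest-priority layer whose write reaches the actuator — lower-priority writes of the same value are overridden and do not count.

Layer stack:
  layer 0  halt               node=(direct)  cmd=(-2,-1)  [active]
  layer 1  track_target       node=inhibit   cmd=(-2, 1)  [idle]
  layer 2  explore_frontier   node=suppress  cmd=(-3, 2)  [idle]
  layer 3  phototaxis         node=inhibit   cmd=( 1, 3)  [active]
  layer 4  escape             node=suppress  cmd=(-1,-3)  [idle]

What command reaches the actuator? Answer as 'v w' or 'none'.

layer 0 (halt) active — direct: (-2, -1)
layer 1 (track_target) idle — unchanged: (-2, -1)
layer 2 (explore_frontier) idle — unchanged: (-2, -1)
layer 3 (phototaxis) active — inhibits: none
layer 4 (escape) idle — unchanged: none
→ actuator none

none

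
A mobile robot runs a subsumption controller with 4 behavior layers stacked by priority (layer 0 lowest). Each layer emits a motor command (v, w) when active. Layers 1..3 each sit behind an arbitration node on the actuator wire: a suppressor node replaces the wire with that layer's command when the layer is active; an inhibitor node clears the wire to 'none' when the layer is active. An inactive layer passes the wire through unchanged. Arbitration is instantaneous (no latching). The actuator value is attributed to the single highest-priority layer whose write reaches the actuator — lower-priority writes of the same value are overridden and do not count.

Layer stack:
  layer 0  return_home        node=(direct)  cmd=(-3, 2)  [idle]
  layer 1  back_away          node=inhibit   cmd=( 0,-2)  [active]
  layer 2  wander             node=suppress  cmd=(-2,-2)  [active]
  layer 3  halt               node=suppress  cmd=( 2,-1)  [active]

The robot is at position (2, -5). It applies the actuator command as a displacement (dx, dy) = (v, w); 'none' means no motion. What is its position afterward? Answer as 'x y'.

L0 return_home: idle → wire = none
L1 back_away: active, inhibitor → wire = none
L2 wander: active, suppressor → wire = (-2, -2)
L3 halt: active, suppressor → wire = (2, -1)
actuator = (2, -1)
position: (2, -5) + (2, -1) = (4, -6)

4 -6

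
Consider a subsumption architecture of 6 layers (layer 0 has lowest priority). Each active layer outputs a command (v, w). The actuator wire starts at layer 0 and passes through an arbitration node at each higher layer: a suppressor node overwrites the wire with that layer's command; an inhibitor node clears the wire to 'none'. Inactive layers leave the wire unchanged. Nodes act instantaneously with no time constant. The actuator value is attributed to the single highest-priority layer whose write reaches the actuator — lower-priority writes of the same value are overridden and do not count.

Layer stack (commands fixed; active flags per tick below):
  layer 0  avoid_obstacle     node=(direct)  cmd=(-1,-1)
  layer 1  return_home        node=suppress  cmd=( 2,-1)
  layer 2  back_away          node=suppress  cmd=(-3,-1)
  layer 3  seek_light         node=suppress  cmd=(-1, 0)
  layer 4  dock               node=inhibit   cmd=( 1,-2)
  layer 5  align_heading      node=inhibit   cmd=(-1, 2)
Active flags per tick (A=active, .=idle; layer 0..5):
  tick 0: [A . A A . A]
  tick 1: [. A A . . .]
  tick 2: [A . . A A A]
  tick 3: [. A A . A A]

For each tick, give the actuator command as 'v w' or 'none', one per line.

none
-3 -1
none
none

tick 0:
  L0 avoid_obstacle: active, feeds wire = (-1, -1)
  L1 return_home: idle → wire stays (-1, -1)
  L2 back_away: active, suppressor → wire = (-3, -1)
  L3 seek_light: active, suppressor → wire = (-1, 0)
  L4 dock: idle → wire stays (-1, 0)
  L5 align_heading: active, inhibitor → wire = none
  actuator = none
tick 1:
  L0 avoid_obstacle: idle → wire = none
  L1 return_home: active, suppressor → wire = (2, -1)
  L2 back_away: active, suppressor → wire = (-3, -1)
  L3 seek_light: idle → wire stays (-3, -1)
  L4 dock: idle → wire stays (-3, -1)
  L5 align_heading: idle → wire stays (-3, -1)
  actuator = (-3, -1)
tick 2:
  L0 avoid_obstacle: active, feeds wire = (-1, -1)
  L1 return_home: idle → wire stays (-1, -1)
  L2 back_away: idle → wire stays (-1, -1)
  L3 seek_light: active, suppressor → wire = (-1, 0)
  L4 dock: active, inhibitor → wire = none
  L5 align_heading: active, inhibitor → wire = none
  actuator = none
tick 3:
  L0 avoid_obstacle: idle → wire = none
  L1 return_home: active, suppressor → wire = (2, -1)
  L2 back_away: active, suppressor → wire = (-3, -1)
  L3 seek_light: idle → wire stays (-3, -1)
  L4 dock: active, inhibitor → wire = none
  L5 align_heading: active, inhibitor → wire = none
  actuator = none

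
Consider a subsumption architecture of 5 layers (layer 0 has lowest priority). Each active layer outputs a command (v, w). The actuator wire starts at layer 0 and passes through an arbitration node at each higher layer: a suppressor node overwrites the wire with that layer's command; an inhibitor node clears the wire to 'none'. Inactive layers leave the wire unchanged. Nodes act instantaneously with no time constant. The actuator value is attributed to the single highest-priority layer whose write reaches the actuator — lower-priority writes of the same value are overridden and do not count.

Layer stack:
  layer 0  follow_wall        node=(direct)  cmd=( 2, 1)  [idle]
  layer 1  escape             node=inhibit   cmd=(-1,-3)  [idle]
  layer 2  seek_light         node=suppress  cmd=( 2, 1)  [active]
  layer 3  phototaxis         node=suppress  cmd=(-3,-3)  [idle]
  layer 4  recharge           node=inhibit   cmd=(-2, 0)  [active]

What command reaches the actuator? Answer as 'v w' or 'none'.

none

L0 follow_wall: idle → wire = none
L1 escape: idle → wire stays none
L2 seek_light: active, suppressor → wire = (2, 1)
L3 phototaxis: idle → wire stays (2, 1)
L4 recharge: active, inhibitor → wire = none
actuator = none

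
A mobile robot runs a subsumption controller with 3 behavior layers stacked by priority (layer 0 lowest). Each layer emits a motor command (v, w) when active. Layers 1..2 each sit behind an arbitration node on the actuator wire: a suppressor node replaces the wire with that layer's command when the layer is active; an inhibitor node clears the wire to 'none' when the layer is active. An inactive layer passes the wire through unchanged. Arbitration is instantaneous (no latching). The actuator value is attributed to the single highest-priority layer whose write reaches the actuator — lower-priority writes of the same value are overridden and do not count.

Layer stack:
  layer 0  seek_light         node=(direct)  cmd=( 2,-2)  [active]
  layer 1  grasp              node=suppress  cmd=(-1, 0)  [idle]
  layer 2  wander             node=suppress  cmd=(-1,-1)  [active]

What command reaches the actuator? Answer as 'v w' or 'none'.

-1 -1

layer 0 (seek_light) active — direct: (2, -2)
layer 1 (grasp) idle — unchanged: (2, -2)
layer 2 (wander) active — suppresses: (-1, -1)
→ actuator (-1, -1)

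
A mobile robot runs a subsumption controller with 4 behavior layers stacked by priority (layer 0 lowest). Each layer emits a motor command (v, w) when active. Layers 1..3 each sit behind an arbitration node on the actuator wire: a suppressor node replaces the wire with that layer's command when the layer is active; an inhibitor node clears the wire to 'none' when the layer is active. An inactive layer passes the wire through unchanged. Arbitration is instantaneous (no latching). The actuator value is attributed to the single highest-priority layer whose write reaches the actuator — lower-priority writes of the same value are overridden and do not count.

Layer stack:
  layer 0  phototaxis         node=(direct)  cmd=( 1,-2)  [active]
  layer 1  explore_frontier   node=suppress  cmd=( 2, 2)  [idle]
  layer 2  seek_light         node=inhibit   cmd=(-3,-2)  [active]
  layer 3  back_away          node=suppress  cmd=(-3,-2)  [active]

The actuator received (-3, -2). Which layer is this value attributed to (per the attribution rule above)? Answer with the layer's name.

layer 0 (phototaxis) active — direct: (1, -2)
layer 1 (explore_frontier) idle — unchanged: (1, -2)
layer 2 (seek_light) active — inhibits: none
layer 3 (back_away) active — suppresses: (-3, -2)
→ actuator (-3, -2)
last writer: layer 3 = back_away

back_away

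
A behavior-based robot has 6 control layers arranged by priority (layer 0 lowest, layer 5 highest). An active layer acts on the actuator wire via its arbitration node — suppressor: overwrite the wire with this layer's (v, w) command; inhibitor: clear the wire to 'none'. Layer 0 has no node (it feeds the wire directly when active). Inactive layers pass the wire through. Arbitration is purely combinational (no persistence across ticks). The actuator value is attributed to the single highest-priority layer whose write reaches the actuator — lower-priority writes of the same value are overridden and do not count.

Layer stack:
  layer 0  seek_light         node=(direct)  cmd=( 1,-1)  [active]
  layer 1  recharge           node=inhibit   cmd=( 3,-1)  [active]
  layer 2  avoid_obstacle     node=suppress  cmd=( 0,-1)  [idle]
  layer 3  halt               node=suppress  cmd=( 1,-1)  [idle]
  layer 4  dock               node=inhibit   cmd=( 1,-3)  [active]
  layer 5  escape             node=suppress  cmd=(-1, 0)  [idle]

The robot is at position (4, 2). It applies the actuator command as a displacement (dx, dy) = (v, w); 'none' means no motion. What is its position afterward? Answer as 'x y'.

4 2

L0 seek_light: active, feeds wire = (1, -1)
L1 recharge: active, inhibitor → wire = none
L2 avoid_obstacle: idle → wire stays none
L3 halt: idle → wire stays none
L4 dock: active, inhibitor → wire = none
L5 escape: idle → wire stays none
actuator = none
position: (4, 2) + none = (4, 2)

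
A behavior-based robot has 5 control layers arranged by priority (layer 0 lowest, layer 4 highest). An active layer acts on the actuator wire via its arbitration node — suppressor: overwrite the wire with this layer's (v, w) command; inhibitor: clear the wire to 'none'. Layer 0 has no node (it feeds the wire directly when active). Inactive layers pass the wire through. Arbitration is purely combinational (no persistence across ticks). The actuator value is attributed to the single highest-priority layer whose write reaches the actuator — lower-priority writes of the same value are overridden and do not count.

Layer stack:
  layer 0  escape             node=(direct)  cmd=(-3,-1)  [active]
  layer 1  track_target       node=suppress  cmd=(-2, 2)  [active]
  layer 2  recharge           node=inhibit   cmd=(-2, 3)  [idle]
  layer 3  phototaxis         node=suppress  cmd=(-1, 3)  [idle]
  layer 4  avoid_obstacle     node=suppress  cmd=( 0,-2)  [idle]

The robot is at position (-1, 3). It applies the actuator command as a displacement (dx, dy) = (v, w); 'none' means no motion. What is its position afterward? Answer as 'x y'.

[0] escape on; wire := (-3, -1)
[1] track_target on (suppress); wire := (-2, 2)
[2] recharge off; pass (-2, 2)
[3] phototaxis off; pass (-2, 2)
[4] avoid_obstacle off; pass (-2, 2)
output (-2, 2)
position: (-1, 3) + (-2, 2) = (-3, 5)

-3 5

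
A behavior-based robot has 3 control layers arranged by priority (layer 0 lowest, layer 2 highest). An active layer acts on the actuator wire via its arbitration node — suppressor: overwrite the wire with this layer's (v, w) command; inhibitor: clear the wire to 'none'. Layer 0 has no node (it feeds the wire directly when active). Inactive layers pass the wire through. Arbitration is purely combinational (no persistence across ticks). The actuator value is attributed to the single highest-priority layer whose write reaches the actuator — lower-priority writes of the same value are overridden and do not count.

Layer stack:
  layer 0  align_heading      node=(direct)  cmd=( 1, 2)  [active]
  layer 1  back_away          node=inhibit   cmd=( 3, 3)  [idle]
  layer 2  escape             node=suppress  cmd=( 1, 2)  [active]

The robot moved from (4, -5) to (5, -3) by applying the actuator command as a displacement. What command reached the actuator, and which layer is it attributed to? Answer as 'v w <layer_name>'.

1 2 escape

displacement = (5, -3) − (4, -5) = (1, 2)
layer 0 (align_heading) active — direct: (1, 2)
layer 1 (back_away) idle — unchanged: (1, 2)
layer 2 (escape) active — suppresses: (1, 2)
→ actuator (1, 2) — from layer 2 (escape)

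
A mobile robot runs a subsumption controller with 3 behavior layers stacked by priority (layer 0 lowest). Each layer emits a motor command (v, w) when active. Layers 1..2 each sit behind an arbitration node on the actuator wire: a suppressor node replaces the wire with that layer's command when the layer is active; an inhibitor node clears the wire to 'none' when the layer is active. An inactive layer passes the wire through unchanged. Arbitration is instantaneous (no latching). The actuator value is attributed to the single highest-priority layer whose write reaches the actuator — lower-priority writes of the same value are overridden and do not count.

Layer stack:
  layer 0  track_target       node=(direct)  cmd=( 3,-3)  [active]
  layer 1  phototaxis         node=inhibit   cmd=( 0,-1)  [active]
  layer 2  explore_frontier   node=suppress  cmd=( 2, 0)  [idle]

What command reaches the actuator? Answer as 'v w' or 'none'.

[0] track_target on; wire := (3, -3)
[1] phototaxis on (inhibit); wire := none
[2] explore_frontier off; pass none
output none

none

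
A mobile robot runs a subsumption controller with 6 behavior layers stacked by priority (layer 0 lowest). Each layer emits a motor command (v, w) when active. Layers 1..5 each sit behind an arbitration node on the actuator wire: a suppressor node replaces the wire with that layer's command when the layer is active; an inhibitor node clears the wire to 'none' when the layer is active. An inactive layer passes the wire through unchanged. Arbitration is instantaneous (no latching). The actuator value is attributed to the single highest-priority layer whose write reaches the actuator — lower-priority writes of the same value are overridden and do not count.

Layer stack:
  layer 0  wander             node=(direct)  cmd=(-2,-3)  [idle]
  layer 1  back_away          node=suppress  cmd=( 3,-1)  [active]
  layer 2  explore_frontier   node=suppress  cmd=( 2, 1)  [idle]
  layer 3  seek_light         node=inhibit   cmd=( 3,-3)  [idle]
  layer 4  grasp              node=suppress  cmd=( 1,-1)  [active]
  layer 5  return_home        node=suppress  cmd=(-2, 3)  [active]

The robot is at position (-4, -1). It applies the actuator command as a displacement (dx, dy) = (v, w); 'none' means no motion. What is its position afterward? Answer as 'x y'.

[0] wander off; wire := none
[1] back_away on (suppress); wire := (3, -1)
[2] explore_frontier off; pass (3, -1)
[3] seek_light off; pass (3, -1)
[4] grasp on (suppress); wire := (1, -1)
[5] return_home on (suppress); wire := (-2, 3)
output (-2, 3)
position: (-4, -1) + (-2, 3) = (-6, 2)

-6 2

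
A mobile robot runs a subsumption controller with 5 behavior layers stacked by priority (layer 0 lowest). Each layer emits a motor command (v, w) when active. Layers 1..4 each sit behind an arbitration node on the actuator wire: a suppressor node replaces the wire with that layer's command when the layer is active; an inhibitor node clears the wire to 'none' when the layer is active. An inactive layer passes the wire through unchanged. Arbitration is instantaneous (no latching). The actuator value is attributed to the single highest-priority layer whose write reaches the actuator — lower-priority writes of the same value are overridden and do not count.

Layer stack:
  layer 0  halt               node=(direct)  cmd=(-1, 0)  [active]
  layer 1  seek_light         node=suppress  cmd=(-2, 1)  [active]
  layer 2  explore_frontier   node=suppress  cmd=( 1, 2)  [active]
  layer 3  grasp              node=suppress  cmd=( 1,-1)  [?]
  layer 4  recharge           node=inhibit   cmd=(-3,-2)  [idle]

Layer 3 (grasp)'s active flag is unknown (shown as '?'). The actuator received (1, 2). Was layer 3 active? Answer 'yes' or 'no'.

no

If layer 3 is active=yes:
  actuator would be (1, -1)
If layer 3 is active=no:
  actuator would be (1, 2)
Observed (1, 2), so layer 3 was idle.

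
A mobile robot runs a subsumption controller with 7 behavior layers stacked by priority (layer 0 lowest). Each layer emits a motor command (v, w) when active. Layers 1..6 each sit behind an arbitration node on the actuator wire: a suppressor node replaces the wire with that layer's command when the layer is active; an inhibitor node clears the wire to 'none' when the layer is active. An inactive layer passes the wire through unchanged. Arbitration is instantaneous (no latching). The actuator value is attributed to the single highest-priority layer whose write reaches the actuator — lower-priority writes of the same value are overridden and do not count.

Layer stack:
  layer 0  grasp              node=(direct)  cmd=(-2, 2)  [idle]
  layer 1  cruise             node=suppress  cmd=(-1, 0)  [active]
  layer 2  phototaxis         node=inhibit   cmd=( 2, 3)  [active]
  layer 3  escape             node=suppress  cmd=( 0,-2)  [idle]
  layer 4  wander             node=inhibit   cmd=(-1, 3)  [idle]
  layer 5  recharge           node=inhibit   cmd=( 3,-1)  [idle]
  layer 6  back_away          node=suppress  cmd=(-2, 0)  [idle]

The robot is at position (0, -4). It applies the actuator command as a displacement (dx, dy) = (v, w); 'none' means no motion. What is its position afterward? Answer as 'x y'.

layer 0 (grasp) idle — none
layer 1 (cruise) active — suppresses: (-1, 0)
layer 2 (phototaxis) active — inhibits: none
layer 3 (escape) idle — unchanged: none
layer 4 (wander) idle — unchanged: none
layer 5 (recharge) idle — unchanged: none
layer 6 (back_away) idle — unchanged: none
→ actuator none
position: (0, -4) + none = (0, -4)

0 -4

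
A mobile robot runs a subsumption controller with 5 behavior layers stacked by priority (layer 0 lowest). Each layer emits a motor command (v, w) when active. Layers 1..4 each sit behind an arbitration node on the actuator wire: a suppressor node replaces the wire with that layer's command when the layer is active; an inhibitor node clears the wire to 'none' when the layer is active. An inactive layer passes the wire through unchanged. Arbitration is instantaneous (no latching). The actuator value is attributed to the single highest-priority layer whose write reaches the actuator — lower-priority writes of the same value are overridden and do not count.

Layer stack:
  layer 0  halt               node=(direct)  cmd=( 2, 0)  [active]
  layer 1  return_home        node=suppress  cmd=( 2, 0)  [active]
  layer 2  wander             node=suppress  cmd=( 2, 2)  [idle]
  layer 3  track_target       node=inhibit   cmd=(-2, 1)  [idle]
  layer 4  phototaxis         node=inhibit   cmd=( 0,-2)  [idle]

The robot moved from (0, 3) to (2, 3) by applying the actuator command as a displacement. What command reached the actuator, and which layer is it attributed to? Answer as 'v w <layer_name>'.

2 0 return_home

displacement = (2, 3) − (0, 3) = (2, 0)
layer 0 (halt) active — direct: (2, 0)
layer 1 (return_home) active — suppresses: (2, 0)
layer 2 (wander) idle — unchanged: (2, 0)
layer 3 (track_target) idle — unchanged: (2, 0)
layer 4 (phototaxis) idle — unchanged: (2, 0)
→ actuator (2, 0) — from layer 1 (return_home)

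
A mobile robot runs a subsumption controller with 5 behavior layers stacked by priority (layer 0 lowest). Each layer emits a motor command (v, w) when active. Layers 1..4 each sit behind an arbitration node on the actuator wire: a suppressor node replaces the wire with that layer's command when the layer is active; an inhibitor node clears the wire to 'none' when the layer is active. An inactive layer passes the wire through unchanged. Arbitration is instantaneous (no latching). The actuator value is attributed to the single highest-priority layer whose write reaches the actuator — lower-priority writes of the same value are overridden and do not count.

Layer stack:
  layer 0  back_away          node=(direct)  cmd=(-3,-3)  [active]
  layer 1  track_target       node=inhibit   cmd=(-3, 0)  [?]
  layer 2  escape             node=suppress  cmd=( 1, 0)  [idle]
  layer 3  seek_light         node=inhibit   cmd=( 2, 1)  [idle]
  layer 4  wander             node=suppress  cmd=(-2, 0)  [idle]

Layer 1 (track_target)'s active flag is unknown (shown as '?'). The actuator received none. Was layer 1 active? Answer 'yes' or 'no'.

yes

If layer 1 is active=yes:
  actuator would be none
If layer 1 is active=no:
  actuator would be (-3, -3)
Observed none, so layer 1 was active.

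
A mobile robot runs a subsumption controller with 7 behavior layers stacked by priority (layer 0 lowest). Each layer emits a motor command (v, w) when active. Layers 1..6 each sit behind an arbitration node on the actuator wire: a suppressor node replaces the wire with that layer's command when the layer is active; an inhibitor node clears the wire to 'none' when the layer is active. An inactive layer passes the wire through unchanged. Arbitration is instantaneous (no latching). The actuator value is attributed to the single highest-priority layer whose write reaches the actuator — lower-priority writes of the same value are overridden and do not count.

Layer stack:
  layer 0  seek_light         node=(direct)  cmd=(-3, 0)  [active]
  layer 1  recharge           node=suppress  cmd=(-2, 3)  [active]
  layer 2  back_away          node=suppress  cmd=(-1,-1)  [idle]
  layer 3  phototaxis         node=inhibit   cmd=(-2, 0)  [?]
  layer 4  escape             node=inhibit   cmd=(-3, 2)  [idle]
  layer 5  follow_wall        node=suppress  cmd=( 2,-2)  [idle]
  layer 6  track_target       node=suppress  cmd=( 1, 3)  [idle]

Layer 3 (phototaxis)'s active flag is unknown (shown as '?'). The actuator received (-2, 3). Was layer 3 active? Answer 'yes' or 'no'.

If layer 3 is active=yes:
  actuator would be none
If layer 3 is active=no:
  actuator would be (-2, 3)
Observed (-2, 3), so layer 3 was idle.

no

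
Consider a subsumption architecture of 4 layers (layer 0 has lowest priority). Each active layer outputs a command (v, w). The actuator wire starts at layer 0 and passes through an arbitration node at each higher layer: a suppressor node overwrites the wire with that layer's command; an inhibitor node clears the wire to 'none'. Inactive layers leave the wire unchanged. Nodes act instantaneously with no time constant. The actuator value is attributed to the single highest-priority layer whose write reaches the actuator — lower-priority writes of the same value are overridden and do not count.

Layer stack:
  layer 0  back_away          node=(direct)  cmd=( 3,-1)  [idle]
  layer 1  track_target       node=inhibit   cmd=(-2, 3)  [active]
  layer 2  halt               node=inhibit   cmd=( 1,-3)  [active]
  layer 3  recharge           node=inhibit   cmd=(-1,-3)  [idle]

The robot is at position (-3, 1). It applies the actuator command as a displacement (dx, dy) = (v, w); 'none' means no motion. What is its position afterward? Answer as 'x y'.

-3 1

L0 back_away: idle → wire = none
L1 track_target: active, inhibitor → wire = none
L2 halt: active, inhibitor → wire = none
L3 recharge: idle → wire stays none
actuator = none
position: (-3, 1) + none = (-3, 1)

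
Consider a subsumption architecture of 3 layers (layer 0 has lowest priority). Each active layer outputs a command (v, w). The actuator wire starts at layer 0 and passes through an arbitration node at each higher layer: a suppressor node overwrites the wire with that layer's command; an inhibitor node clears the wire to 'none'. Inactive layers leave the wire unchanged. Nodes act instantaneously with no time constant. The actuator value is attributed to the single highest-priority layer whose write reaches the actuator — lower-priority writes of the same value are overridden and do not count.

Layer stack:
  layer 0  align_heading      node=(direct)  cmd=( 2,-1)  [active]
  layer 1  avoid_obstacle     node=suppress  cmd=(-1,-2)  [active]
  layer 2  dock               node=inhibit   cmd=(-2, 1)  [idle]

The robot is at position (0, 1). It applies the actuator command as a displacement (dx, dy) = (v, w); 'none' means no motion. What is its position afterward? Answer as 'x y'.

layer 0 (align_heading) active — direct: (2, -1)
layer 1 (avoid_obstacle) active — suppresses: (-1, -2)
layer 2 (dock) idle — unchanged: (-1, -2)
→ actuator (-1, -2)
position: (0, 1) + (-1, -2) = (-1, -1)

-1 -1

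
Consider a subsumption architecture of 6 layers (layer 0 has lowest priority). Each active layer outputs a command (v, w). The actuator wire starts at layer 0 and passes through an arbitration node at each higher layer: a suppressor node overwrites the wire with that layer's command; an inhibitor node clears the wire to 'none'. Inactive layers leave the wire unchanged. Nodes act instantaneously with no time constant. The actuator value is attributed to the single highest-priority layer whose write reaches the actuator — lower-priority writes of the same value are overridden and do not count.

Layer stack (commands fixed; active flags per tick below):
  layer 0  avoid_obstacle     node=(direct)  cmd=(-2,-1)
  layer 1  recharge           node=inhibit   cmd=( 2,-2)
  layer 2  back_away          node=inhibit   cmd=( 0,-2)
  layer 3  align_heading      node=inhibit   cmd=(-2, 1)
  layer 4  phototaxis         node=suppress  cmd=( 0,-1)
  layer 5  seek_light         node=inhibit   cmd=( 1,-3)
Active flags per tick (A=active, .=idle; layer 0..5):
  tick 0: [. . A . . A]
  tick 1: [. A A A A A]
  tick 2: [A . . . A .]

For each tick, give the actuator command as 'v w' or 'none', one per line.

none
none
0 -1

tick 0:
  layer 0 (avoid_obstacle) idle — none
  layer 1 (recharge) idle — unchanged: none
  layer 2 (back_away) active — inhibits: none
  layer 3 (align_heading) idle — unchanged: none
  layer 4 (phototaxis) idle — unchanged: none
  layer 5 (seek_light) active — inhibits: none
  → actuator none
tick 1:
  layer 0 (avoid_obstacle) idle — none
  layer 1 (recharge) active — inhibits: none
  layer 2 (back_away) active — inhibits: none
  layer 3 (align_heading) active — inhibits: none
  layer 4 (phototaxis) active — suppresses: (0, -1)
  layer 5 (seek_light) active — inhibits: none
  → actuator none
tick 2:
  layer 0 (avoid_obstacle) active — direct: (-2, -1)
  layer 1 (recharge) idle — unchanged: (-2, -1)
  layer 2 (back_away) idle — unchanged: (-2, -1)
  layer 3 (align_heading) idle — unchanged: (-2, -1)
  layer 4 (phototaxis) active — suppresses: (0, -1)
  layer 5 (seek_light) idle — unchanged: (0, -1)
  → actuator (0, -1)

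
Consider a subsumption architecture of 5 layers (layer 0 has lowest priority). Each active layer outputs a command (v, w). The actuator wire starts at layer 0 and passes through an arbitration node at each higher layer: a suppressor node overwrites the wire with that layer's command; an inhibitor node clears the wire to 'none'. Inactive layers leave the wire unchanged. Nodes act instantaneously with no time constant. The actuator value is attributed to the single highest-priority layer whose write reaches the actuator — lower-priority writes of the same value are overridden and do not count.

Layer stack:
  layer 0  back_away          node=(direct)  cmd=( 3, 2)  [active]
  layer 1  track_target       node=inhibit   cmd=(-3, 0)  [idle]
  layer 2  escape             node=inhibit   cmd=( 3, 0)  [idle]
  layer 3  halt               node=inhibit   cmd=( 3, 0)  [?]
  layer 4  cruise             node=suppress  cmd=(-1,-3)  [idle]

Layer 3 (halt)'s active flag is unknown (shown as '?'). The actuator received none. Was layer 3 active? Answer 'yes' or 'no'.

If layer 3 is active=yes:
  actuator would be none
If layer 3 is active=no:
  actuator would be (3, 2)
Observed none, so layer 3 was active.

yes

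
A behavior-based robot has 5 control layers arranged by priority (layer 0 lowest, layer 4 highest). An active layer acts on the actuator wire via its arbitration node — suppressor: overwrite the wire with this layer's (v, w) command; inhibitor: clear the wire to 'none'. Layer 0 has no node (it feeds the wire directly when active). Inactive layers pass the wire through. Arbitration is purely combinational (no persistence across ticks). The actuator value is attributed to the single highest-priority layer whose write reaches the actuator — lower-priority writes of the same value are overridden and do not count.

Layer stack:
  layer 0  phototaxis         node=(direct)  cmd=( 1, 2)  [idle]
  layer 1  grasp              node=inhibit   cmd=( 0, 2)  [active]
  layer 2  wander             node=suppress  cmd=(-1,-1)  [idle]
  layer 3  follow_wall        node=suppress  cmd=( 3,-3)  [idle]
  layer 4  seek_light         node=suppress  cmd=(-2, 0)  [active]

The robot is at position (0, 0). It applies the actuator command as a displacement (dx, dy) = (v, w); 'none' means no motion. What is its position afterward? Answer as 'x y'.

-2 0

L0 phototaxis: idle → wire = none
L1 grasp: active, inhibitor → wire = none
L2 wander: idle → wire stays none
L3 follow_wall: idle → wire stays none
L4 seek_light: active, suppressor → wire = (-2, 0)
actuator = (-2, 0)
position: (0, 0) + (-2, 0) = (-2, 0)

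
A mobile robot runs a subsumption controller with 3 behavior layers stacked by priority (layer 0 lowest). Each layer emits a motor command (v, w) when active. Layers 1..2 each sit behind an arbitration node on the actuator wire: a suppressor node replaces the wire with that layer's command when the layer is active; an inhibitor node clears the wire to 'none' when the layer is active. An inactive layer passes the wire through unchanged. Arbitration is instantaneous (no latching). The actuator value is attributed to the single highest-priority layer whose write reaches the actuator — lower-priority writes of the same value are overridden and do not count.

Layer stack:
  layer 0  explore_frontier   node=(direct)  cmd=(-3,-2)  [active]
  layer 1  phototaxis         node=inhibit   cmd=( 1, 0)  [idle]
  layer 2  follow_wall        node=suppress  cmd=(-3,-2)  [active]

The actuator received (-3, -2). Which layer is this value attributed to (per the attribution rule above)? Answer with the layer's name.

L0 explore_frontier: active, feeds wire = (-3, -2)
L1 phototaxis: idle → wire stays (-3, -2)
L2 follow_wall: active, suppressor → wire = (-3, -2)
actuator = (-3, -2)
last writer: layer 2 = follow_wall

follow_wall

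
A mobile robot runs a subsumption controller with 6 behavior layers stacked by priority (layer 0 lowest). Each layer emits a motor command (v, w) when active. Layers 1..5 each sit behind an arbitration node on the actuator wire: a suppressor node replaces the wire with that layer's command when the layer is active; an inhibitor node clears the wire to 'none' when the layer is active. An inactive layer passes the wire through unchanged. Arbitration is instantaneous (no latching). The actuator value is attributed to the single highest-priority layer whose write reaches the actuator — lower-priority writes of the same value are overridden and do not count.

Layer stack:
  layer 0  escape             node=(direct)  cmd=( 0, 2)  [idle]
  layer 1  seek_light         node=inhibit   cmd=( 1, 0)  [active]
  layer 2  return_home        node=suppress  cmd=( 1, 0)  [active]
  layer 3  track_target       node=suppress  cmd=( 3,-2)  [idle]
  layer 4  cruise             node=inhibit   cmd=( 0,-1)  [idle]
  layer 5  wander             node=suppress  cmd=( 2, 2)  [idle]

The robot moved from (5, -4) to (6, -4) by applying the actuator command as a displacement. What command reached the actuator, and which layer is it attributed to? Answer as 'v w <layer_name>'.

1 0 return_home

displacement = (6, -4) − (5, -4) = (1, 0)
L0 escape: idle → wire = none
L1 seek_light: active, inhibitor → wire = none
L2 return_home: active, suppressor → wire = (1, 0)
L3 track_target: idle → wire stays (1, 0)
L4 cruise: idle → wire stays (1, 0)
L5 wander: idle → wire stays (1, 0)
actuator = (1, 0) — from layer 2 (return_home)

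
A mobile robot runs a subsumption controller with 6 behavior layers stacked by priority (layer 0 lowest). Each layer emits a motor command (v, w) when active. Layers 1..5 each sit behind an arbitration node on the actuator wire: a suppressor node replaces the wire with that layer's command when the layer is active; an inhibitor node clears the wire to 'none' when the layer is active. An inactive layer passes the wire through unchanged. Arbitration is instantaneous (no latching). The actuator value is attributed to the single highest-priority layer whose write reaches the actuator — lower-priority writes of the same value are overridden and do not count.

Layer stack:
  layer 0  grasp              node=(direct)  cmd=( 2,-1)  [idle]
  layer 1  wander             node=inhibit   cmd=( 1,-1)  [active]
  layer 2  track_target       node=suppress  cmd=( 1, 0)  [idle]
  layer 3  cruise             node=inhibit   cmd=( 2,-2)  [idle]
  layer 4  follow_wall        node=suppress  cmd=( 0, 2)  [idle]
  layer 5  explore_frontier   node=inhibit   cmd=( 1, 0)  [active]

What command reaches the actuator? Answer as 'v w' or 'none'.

L0 grasp: idle → wire = none
L1 wander: active, inhibitor → wire = none
L2 track_target: idle → wire stays none
L3 cruise: idle → wire stays none
L4 follow_wall: idle → wire stays none
L5 explore_frontier: active, inhibitor → wire = none
actuator = none

none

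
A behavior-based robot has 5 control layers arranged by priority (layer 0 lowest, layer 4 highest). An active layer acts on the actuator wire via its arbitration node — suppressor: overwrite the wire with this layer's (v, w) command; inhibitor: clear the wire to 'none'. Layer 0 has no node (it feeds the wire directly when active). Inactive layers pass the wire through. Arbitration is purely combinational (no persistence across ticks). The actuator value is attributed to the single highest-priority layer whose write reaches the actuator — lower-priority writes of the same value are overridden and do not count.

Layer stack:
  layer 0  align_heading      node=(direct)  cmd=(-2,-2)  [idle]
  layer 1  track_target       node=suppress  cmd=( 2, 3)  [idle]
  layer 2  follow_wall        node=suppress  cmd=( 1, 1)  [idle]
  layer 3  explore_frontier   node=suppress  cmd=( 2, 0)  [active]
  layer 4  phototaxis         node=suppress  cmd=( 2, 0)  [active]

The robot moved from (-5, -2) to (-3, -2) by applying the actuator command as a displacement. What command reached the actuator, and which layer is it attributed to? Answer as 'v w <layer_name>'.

displacement = (-3, -2) − (-5, -2) = (2, 0)
layer 0 (align_heading) idle — none
layer 1 (track_target) idle — unchanged: none
layer 2 (follow_wall) idle — unchanged: none
layer 3 (explore_frontier) active — suppresses: (2, 0)
layer 4 (phototaxis) active — suppresses: (2, 0)
→ actuator (2, 0) — from layer 4 (phototaxis)

2 0 phototaxis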